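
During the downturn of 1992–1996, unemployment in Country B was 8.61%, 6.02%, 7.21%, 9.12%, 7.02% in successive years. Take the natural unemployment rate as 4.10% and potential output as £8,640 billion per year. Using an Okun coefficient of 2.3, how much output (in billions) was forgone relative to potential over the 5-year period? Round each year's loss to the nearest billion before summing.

Year 1992: gap = -2.3 × (8.61 - 4.1) = -10.373%, loss ≈ 8640 × 10.373/100 ≈ 896.
Year 1993: gap = -2.3 × (6.02 - 4.1) = -4.416%, loss ≈ 8640 × 4.416/100 ≈ 382.
Year 1994: gap = -2.3 × (7.21 - 4.1) = -7.153%, loss ≈ 8640 × 7.153/100 ≈ 618.
Year 1995: gap = -2.3 × (9.12 - 4.1) = -11.546%, loss ≈ 8640 × 11.546/100 ≈ 998.
Year 1996: gap = -2.3 × (7.02 - 4.1) = -6.716%, loss ≈ 8640 × 6.716/100 ≈ 580.
Total lost output = 896 + 382 + 618 + 998 + 580 = 3474 billion.

£3,474 billion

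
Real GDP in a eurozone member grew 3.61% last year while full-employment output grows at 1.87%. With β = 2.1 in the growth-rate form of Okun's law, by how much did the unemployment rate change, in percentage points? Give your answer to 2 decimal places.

-0.83 percentage points

Growth-rate Okun's law: g_Y = g_Y* - β × Δu, so Δu = (g_Y* - g_Y)/β.
Δu = (1.87 - 3.61)/2.1 = -1.74/2.1 = -0.83 percentage points.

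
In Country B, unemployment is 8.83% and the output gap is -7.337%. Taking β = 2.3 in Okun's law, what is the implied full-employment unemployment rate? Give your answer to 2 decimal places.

5.64%

From Okun's law, u - u* = -(output gap)/β = -(-7.337)/2.3 = 3.19 points.
So u* = 8.83 - 3.19 = 5.64%.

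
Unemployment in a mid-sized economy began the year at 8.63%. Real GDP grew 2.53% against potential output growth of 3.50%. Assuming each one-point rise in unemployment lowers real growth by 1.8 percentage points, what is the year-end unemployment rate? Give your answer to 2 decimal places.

9.17%

Growth-rate Okun's law: g_Y = g_Y* - β × Δu, so Δu = (g_Y* - g_Y)/β.
Δu = (3.5 - 2.53)/1.8 = 0.97/1.8 = 0.54 percentage points.
Year-end unemployment = 8.63 + 0.54 = 9.17%.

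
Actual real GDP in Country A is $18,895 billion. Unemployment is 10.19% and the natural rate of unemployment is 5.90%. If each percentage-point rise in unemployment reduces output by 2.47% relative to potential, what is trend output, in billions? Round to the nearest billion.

Unemployment gap = 10.19 - 5.9 = 4.29 points, so output gap = -2.47 × 4.29 = -10.5963%.
Since Y = Y* × (1 + gap/100), Y* = 18895/0.894037 ≈ 21134 billion.

$21,134 billion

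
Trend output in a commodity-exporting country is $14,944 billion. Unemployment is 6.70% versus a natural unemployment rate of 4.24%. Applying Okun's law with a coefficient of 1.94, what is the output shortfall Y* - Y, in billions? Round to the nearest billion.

$713 billion

Output gap = -1.94 × (6.7 - 4.24) = -1.94 × 2.46 = -4.7724%.
Actual GDP ≈ 14944 × 0.952276 ≈ 14231 billion, so the shortfall is 14944 - 14231 = 713 billion.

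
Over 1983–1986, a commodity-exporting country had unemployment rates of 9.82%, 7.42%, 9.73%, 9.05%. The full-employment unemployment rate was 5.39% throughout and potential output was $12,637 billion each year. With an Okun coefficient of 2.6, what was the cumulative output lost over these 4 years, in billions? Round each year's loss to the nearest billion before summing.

$4,752 billion

Year 1983: gap = -2.6 × (9.82 - 5.39) = -11.518%, loss ≈ 12637 × 11.518/100 ≈ 1456.
Year 1984: gap = -2.6 × (7.42 - 5.39) = -5.278%, loss ≈ 12637 × 5.278/100 ≈ 667.
Year 1985: gap = -2.6 × (9.73 - 5.39) = -11.284%, loss ≈ 12637 × 11.284/100 ≈ 1426.
Year 1986: gap = -2.6 × (9.05 - 5.39) = -9.516%, loss ≈ 12637 × 9.516/100 ≈ 1203.
Total lost output = 1456 + 667 + 1426 + 1203 = 4752 billion.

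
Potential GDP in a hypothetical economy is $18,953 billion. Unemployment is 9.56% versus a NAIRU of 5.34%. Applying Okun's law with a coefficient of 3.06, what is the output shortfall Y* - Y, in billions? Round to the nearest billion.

Output gap = -3.06 × (9.56 - 5.34) = -3.06 × 4.22 = -12.9132%.
Actual GDP ≈ 18953 × 0.870868 ≈ 16506 billion, so the shortfall is 18953 - 16506 = 2447 billion.

$2,447 billion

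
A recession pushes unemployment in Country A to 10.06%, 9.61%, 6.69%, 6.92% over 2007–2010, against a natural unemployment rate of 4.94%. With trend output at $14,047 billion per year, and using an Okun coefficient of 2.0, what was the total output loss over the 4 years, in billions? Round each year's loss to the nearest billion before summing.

Year 2007: gap = -2.0 × (10.06 - 4.94) = -10.24%, loss ≈ 14047 × 10.24/100 ≈ 1438.
Year 2008: gap = -2.0 × (9.61 - 4.94) = -9.34%, loss ≈ 14047 × 9.34/100 ≈ 1312.
Year 2009: gap = -2.0 × (6.69 - 4.94) = -3.5%, loss ≈ 14047 × 3.5/100 ≈ 492.
Year 2010: gap = -2.0 × (6.92 - 4.94) = -3.96%, loss ≈ 14047 × 3.96/100 ≈ 556.
Total lost output = 1438 + 1312 + 492 + 556 = 3798 billion.

$3,798 billion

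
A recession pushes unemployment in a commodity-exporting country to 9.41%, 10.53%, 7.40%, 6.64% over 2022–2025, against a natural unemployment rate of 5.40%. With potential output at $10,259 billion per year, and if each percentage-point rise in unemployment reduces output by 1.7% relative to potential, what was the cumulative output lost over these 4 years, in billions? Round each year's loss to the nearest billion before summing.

$2,159 billion

Year 2022: gap = -1.7 × (9.41 - 5.4) = -6.817%, loss ≈ 10259 × 6.817/100 ≈ 699.
Year 2023: gap = -1.7 × (10.53 - 5.4) = -8.721%, loss ≈ 10259 × 8.721/100 ≈ 895.
Year 2024: gap = -1.7 × (7.4 - 5.4) = -3.4%, loss ≈ 10259 × 3.4/100 ≈ 349.
Year 2025: gap = -1.7 × (6.64 - 5.4) = -2.108%, loss ≈ 10259 × 2.108/100 ≈ 216.
Total lost output = 699 + 895 + 349 + 216 = 2159 billion.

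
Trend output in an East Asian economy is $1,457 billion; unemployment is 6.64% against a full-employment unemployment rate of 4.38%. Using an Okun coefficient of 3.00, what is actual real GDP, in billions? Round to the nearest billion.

Unemployment gap = 6.64 - 4.38 = 2.26 points, so the output gap is -3 × 2.26 = -6.78%.
Actual GDP = 1457 × (1 - 6.78/100) = 1457 × 0.9322 ≈ 1358 billion.

$1,358 billion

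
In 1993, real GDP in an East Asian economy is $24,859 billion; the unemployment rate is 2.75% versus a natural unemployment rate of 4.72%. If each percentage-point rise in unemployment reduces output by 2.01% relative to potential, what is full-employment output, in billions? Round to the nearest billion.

$23,912 billion

Unemployment gap = 2.75 - 4.72 = -1.97 points, so output gap = -2.01 × (-1.97) = 3.9597%.
Since Y = Y* × (1 + gap/100), Y* = 24859/1.039597 ≈ 23912 billion.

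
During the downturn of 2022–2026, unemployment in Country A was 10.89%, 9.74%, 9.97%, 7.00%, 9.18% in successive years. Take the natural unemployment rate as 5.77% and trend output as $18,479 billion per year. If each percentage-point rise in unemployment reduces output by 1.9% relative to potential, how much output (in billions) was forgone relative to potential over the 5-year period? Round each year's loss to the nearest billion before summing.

$6,296 billion

Year 2022: gap = -1.9 × (10.89 - 5.77) = -9.728%, loss ≈ 18479 × 9.728/100 ≈ 1798.
Year 2023: gap = -1.9 × (9.74 - 5.77) = -7.543%, loss ≈ 18479 × 7.543/100 ≈ 1394.
Year 2024: gap = -1.9 × (9.97 - 5.77) = -7.98%, loss ≈ 18479 × 7.98/100 ≈ 1475.
Year 2025: gap = -1.9 × (7 - 5.77) = -2.337%, loss ≈ 18479 × 2.337/100 ≈ 432.
Year 2026: gap = -1.9 × (9.18 - 5.77) = -6.479%, loss ≈ 18479 × 6.479/100 ≈ 1197.
Total lost output = 1798 + 1394 + 1475 + 432 + 1197 = 6296 billion.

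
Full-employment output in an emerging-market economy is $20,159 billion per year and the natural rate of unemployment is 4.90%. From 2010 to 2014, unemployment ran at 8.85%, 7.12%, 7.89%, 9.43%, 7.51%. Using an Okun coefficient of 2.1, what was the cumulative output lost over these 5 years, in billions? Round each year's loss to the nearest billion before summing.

$6,901 billion

Year 2010: gap = -2.1 × (8.85 - 4.9) = -8.295%, loss ≈ 20159 × 8.295/100 ≈ 1672.
Year 2011: gap = -2.1 × (7.12 - 4.9) = -4.662%, loss ≈ 20159 × 4.662/100 ≈ 940.
Year 2012: gap = -2.1 × (7.89 - 4.9) = -6.279%, loss ≈ 20159 × 6.279/100 ≈ 1266.
Year 2013: gap = -2.1 × (9.43 - 4.9) = -9.513%, loss ≈ 20159 × 9.513/100 ≈ 1918.
Year 2014: gap = -2.1 × (7.51 - 4.9) = -5.481%, loss ≈ 20159 × 5.481/100 ≈ 1105.
Total lost output = 1672 + 940 + 1266 + 1918 + 1105 = 6901 billion.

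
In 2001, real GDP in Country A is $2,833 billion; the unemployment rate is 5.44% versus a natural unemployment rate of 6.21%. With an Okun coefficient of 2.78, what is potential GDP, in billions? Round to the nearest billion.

Unemployment gap = 5.44 - 6.21 = -0.77 points, so output gap = -2.78 × (-0.77) = 2.1406%.
Since Y = Y* × (1 + gap/100), Y* = 2833/1.021406 ≈ 2774 billion.

$2,774 billion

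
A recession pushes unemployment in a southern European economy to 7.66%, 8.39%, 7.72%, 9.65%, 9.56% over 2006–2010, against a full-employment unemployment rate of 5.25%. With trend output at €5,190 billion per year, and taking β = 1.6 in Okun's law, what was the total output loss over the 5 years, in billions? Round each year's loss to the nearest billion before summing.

Year 2006: gap = -1.6 × (7.66 - 5.25) = -3.856%, loss ≈ 5190 × 3.856/100 ≈ 200.
Year 2007: gap = -1.6 × (8.39 - 5.25) = -5.024%, loss ≈ 5190 × 5.024/100 ≈ 261.
Year 2008: gap = -1.6 × (7.72 - 5.25) = -3.952%, loss ≈ 5190 × 3.952/100 ≈ 205.
Year 2009: gap = -1.6 × (9.65 - 5.25) = -7.04%, loss ≈ 5190 × 7.04/100 ≈ 365.
Year 2010: gap = -1.6 × (9.56 - 5.25) = -6.896%, loss ≈ 5190 × 6.896/100 ≈ 358.
Total lost output = 200 + 261 + 205 + 365 + 358 = 1389 billion.

€1,389 billion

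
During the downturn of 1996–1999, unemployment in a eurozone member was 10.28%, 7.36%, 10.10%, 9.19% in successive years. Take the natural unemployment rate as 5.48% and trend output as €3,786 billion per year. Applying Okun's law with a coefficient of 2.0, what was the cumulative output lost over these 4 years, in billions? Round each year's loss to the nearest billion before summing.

Year 1996: gap = -2.0 × (10.28 - 5.48) = -9.6%, loss ≈ 3786 × 9.6/100 ≈ 363.
Year 1997: gap = -2.0 × (7.36 - 5.48) = -3.76%, loss ≈ 3786 × 3.76/100 ≈ 142.
Year 1998: gap = -2.0 × (10.1 - 5.48) = -9.24%, loss ≈ 3786 × 9.24/100 ≈ 350.
Year 1999: gap = -2.0 × (9.19 - 5.48) = -7.42%, loss ≈ 3786 × 7.42/100 ≈ 281.
Total lost output = 363 + 142 + 350 + 281 = 1136 billion.

€1,136 billion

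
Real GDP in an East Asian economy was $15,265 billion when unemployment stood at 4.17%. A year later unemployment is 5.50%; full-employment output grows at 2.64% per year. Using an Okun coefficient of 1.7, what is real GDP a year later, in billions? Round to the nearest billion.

$15,323 billion

Δu = 5.5 - 4.17 = 1.33 points.
Okun's law (growth form): g_Y = g_Y* - β × Δu = 2.64 - 1.7 × (1.33) = 2.64 - 2.261 = 0.379%.
Real GDP in the next year = 15265 × (1 + 0.379/100) = 15265 × 1.00379 ≈ 15323 billion.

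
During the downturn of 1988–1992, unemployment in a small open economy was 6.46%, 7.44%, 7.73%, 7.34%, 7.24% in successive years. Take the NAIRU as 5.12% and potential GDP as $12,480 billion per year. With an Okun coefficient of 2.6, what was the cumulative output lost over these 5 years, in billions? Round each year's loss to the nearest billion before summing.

$3,443 billion

Year 1988: gap = -2.6 × (6.46 - 5.12) = -3.484%, loss ≈ 12480 × 3.484/100 ≈ 435.
Year 1989: gap = -2.6 × (7.44 - 5.12) = -6.032%, loss ≈ 12480 × 6.032/100 ≈ 753.
Year 1990: gap = -2.6 × (7.73 - 5.12) = -6.786%, loss ≈ 12480 × 6.786/100 ≈ 847.
Year 1991: gap = -2.6 × (7.34 - 5.12) = -5.772%, loss ≈ 12480 × 5.772/100 ≈ 720.
Year 1992: gap = -2.6 × (7.24 - 5.12) = -5.512%, loss ≈ 12480 × 5.512/100 ≈ 688.
Total lost output = 435 + 753 + 847 + 720 + 688 = 3443 billion.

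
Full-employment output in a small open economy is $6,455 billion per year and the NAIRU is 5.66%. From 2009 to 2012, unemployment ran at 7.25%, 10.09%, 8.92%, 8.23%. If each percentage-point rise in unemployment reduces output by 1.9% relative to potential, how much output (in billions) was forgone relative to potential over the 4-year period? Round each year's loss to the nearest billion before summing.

Year 2009: gap = -1.9 × (7.25 - 5.66) = -3.021%, loss ≈ 6455 × 3.021/100 ≈ 195.
Year 2010: gap = -1.9 × (10.09 - 5.66) = -8.417%, loss ≈ 6455 × 8.417/100 ≈ 543.
Year 2011: gap = -1.9 × (8.92 - 5.66) = -6.194%, loss ≈ 6455 × 6.194/100 ≈ 400.
Year 2012: gap = -1.9 × (8.23 - 5.66) = -4.883%, loss ≈ 6455 × 4.883/100 ≈ 315.
Total lost output = 195 + 543 + 400 + 315 = 1453 billion.

$1,453 billion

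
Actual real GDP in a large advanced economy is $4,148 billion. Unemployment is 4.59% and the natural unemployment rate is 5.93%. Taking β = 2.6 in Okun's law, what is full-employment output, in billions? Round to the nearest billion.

Unemployment gap = 4.59 - 5.93 = -1.34 points, so output gap = -2.6 × (-1.34) = 3.484%.
Since Y = Y* × (1 + gap/100), Y* = 4148/1.03484 ≈ 4008 billion.

$4,008 billion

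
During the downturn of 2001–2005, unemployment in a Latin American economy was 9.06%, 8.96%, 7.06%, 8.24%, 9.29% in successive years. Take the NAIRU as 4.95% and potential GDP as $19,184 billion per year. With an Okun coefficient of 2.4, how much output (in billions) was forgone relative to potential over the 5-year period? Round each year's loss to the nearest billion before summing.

$8,222 billion

Year 2001: gap = -2.4 × (9.06 - 4.95) = -9.864%, loss ≈ 19184 × 9.864/100 ≈ 1892.
Year 2002: gap = -2.4 × (8.96 - 4.95) = -9.624%, loss ≈ 19184 × 9.624/100 ≈ 1846.
Year 2003: gap = -2.4 × (7.06 - 4.95) = -5.064%, loss ≈ 19184 × 5.064/100 ≈ 971.
Year 2004: gap = -2.4 × (8.24 - 4.95) = -7.896%, loss ≈ 19184 × 7.896/100 ≈ 1515.
Year 2005: gap = -2.4 × (9.29 - 4.95) = -10.416%, loss ≈ 19184 × 10.416/100 ≈ 1998.
Total lost output = 1892 + 1846 + 971 + 1515 + 1998 = 8222 billion.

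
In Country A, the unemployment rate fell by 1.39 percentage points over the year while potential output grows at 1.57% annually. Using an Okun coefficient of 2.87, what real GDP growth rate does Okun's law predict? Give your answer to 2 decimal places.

Growth-rate Okun's law: g_Y = g_Y* - β × Δu.
g_Y = 1.57 - 2.87 × (-1.39) = 1.57 + 3.9893 = 5.5593%, i.e. 5.56% to 2 d.p.

5.56%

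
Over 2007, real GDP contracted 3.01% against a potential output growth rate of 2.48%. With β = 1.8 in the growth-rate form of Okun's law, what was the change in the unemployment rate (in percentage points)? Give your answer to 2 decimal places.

Growth-rate Okun's law: g_Y = g_Y* - β × Δu, so Δu = (g_Y* - g_Y)/β.
Δu = (2.48 + 3.01)/1.8 = 5.49/1.8 = 3.05 percentage points.

3.05 percentage points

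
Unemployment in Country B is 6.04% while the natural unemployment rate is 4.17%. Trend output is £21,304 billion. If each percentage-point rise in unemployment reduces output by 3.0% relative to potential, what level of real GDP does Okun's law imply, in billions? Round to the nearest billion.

Unemployment gap = 6.04 - 4.17 = 1.87 points, so the output gap is -3 × 1.87 = -5.61%.
Actual GDP = 21304 × (1 - 5.61/100) = 21304 × 0.9439 ≈ 20109 billion.

£20,109 billion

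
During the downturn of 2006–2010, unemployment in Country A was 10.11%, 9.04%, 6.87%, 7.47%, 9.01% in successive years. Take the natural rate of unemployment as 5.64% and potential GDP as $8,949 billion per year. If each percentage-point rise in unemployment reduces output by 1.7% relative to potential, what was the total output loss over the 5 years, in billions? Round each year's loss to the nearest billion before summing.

$2,175 billion

Year 2006: gap = -1.7 × (10.11 - 5.64) = -7.599%, loss ≈ 8949 × 7.599/100 ≈ 680.
Year 2007: gap = -1.7 × (9.04 - 5.64) = -5.78%, loss ≈ 8949 × 5.78/100 ≈ 517.
Year 2008: gap = -1.7 × (6.87 - 5.64) = -2.091%, loss ≈ 8949 × 2.091/100 ≈ 187.
Year 2009: gap = -1.7 × (7.47 - 5.64) = -3.111%, loss ≈ 8949 × 3.111/100 ≈ 278.
Year 2010: gap = -1.7 × (9.01 - 5.64) = -5.729%, loss ≈ 8949 × 5.729/100 ≈ 513.
Total lost output = 680 + 517 + 187 + 278 + 513 = 2175 billion.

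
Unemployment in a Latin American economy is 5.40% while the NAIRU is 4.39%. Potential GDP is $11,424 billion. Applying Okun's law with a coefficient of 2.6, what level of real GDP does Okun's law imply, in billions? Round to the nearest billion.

Unemployment gap = 5.4 - 4.39 = 1.01 points, so the output gap is -2.6 × 1.01 = -2.626%.
Actual GDP = 11424 × (1 - 2.626/100) = 11424 × 0.97374 ≈ 11124 billion.

$11,124 billion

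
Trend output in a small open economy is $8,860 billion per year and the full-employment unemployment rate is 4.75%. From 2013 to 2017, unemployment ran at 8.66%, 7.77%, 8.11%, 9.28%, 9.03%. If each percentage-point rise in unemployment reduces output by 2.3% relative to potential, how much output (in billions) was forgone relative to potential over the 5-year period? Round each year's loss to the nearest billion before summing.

$3,892 billion

Year 2013: gap = -2.3 × (8.66 - 4.75) = -8.993%, loss ≈ 8860 × 8.993/100 ≈ 797.
Year 2014: gap = -2.3 × (7.77 - 4.75) = -6.946%, loss ≈ 8860 × 6.946/100 ≈ 615.
Year 2015: gap = -2.3 × (8.11 - 4.75) = -7.728%, loss ≈ 8860 × 7.728/100 ≈ 685.
Year 2016: gap = -2.3 × (9.28 - 4.75) = -10.419%, loss ≈ 8860 × 10.419/100 ≈ 923.
Year 2017: gap = -2.3 × (9.03 - 4.75) = -9.844%, loss ≈ 8860 × 9.844/100 ≈ 872.
Total lost output = 797 + 615 + 685 + 923 + 872 = 3892 billion.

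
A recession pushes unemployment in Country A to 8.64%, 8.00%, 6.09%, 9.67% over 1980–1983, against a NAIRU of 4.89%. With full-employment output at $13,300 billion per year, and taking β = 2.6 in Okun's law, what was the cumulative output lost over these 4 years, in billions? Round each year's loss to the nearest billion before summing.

Year 1980: gap = -2.6 × (8.64 - 4.89) = -9.75%, loss ≈ 13300 × 9.75/100 ≈ 1297.
Year 1981: gap = -2.6 × (8 - 4.89) = -8.086%, loss ≈ 13300 × 8.086/100 ≈ 1075.
Year 1982: gap = -2.6 × (6.09 - 4.89) = -3.12%, loss ≈ 13300 × 3.12/100 ≈ 415.
Year 1983: gap = -2.6 × (9.67 - 4.89) = -12.428%, loss ≈ 13300 × 12.428/100 ≈ 1653.
Total lost output = 1297 + 1075 + 415 + 1653 = 4440 billion.

$4,440 billion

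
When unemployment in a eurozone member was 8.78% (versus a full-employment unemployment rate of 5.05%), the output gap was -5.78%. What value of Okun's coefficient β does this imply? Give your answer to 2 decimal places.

Okun's law: output gap = -β × (u - u*).
-5.78 = -β × (8.78 - 5.05) = -β × 3.73, so β = 5.78/3.73 = 1.55.

β ≈ 1.55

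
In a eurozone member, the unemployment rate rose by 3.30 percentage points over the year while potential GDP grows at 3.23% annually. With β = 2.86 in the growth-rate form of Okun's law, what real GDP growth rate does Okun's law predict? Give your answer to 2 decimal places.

Growth-rate Okun's law: g_Y = g_Y* - β × Δu.
g_Y = 3.23 - 2.86 × (3.30) = 3.23 - 9.438 = -6.208%, i.e. -6.21% to 2 d.p.

-6.21%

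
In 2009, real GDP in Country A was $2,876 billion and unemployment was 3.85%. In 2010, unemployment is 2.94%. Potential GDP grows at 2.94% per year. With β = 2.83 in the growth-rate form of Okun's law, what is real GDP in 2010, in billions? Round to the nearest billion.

$3,035 billion

Δu = 2.94 - 3.85 = -0.91 points.
Okun's law (growth form): g_Y = g_Y* - β × Δu = 2.94 - 2.83 × (-0.91) = 2.94 + 2.5753 = 5.5153%.
Real GDP in the next year = 2876 × (1 + 5.5153/100) = 2876 × 1.055153 ≈ 3035 billion.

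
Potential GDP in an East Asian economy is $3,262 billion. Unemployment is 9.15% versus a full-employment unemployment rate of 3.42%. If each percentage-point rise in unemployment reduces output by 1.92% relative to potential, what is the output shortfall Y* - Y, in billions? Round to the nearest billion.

Output gap = -1.92 × (9.15 - 3.42) = -1.92 × 5.73 = -11.0016%.
Actual GDP ≈ 3262 × 0.889984 ≈ 2903 billion, so the shortfall is 3262 - 2903 = 359 billion.

$359 billion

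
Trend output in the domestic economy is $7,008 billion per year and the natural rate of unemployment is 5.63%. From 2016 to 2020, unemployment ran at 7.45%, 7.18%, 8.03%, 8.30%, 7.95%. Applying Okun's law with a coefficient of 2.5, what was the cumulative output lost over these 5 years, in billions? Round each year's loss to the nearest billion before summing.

$1,885 billion

Year 2016: gap = -2.5 × (7.45 - 5.63) = -4.55%, loss ≈ 7008 × 4.55/100 ≈ 319.
Year 2017: gap = -2.5 × (7.18 - 5.63) = -3.875%, loss ≈ 7008 × 3.875/100 ≈ 272.
Year 2018: gap = -2.5 × (8.03 - 5.63) = -6%, loss ≈ 7008 × 6/100 ≈ 420.
Year 2019: gap = -2.5 × (8.3 - 5.63) = -6.675%, loss ≈ 7008 × 6.675/100 ≈ 468.
Year 2020: gap = -2.5 × (7.95 - 5.63) = -5.8%, loss ≈ 7008 × 5.8/100 ≈ 406.
Total lost output = 319 + 272 + 420 + 468 + 406 = 1885 billion.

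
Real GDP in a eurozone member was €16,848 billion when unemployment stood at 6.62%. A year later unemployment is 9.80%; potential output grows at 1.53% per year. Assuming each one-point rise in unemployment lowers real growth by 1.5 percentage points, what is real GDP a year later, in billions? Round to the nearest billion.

€16,302 billion

Δu = 9.8 - 6.62 = 3.18 points.
Okun's law (growth form): g_Y = g_Y* - β × Δu = 1.53 - 1.5 × (3.18) = 1.53 - 4.77 = -3.24%.
Real GDP in the next year = 16848 × (1 - 3.24/100) = 16848 × 0.9676 ≈ 16302 billion.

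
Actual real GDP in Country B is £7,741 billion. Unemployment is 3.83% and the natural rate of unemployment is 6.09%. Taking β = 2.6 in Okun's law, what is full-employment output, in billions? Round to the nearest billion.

Unemployment gap = 3.83 - 6.09 = -2.26 points, so output gap = -2.6 × (-2.26) = 5.876%.
Since Y = Y* × (1 + gap/100), Y* = 7741/1.05876 ≈ 7311 billion.

£7,311 billion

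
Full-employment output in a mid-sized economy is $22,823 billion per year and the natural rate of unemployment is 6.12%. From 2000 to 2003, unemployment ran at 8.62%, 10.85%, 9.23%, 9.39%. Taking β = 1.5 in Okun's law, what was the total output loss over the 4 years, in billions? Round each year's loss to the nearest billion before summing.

Year 2000: gap = -1.5 × (8.62 - 6.12) = -3.75%, loss ≈ 22823 × 3.75/100 ≈ 856.
Year 2001: gap = -1.5 × (10.85 - 6.12) = -7.095%, loss ≈ 22823 × 7.095/100 ≈ 1619.
Year 2002: gap = -1.5 × (9.23 - 6.12) = -4.665%, loss ≈ 22823 × 4.665/100 ≈ 1065.
Year 2003: gap = -1.5 × (9.39 - 6.12) = -4.905%, loss ≈ 22823 × 4.905/100 ≈ 1119.
Total lost output = 856 + 1619 + 1065 + 1119 = 4659 billion.

$4,659 billion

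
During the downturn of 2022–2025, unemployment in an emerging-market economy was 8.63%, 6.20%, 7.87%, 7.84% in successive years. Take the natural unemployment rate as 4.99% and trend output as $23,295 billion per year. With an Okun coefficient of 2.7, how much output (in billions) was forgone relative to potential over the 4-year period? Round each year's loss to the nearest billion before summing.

Year 2022: gap = -2.7 × (8.63 - 4.99) = -9.828%, loss ≈ 23295 × 9.828/100 ≈ 2289.
Year 2023: gap = -2.7 × (6.2 - 4.99) = -3.267%, loss ≈ 23295 × 3.267/100 ≈ 761.
Year 2024: gap = -2.7 × (7.87 - 4.99) = -7.776%, loss ≈ 23295 × 7.776/100 ≈ 1811.
Year 2025: gap = -2.7 × (7.84 - 4.99) = -7.695%, loss ≈ 23295 × 7.695/100 ≈ 1793.
Total lost output = 2289 + 761 + 1811 + 1793 = 6654 billion.

$6,654 billion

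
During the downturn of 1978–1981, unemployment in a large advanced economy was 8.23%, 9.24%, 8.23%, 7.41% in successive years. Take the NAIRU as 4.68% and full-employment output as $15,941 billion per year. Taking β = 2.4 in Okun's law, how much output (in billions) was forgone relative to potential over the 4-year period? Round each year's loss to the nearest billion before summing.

Year 1978: gap = -2.4 × (8.23 - 4.68) = -8.52%, loss ≈ 15941 × 8.52/100 ≈ 1358.
Year 1979: gap = -2.4 × (9.24 - 4.68) = -10.944%, loss ≈ 15941 × 10.944/100 ≈ 1745.
Year 1980: gap = -2.4 × (8.23 - 4.68) = -8.52%, loss ≈ 15941 × 8.52/100 ≈ 1358.
Year 1981: gap = -2.4 × (7.41 - 4.68) = -6.552%, loss ≈ 15941 × 6.552/100 ≈ 1044.
Total lost output = 1358 + 1745 + 1358 + 1044 = 5505 billion.

$5,505 billion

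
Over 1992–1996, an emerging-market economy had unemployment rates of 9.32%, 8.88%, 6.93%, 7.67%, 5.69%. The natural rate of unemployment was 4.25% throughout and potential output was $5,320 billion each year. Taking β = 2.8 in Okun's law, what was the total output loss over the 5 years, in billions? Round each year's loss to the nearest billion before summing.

Year 1992: gap = -2.8 × (9.32 - 4.25) = -14.196%, loss ≈ 5320 × 14.196/100 ≈ 755.
Year 1993: gap = -2.8 × (8.88 - 4.25) = -12.964%, loss ≈ 5320 × 12.964/100 ≈ 690.
Year 1994: gap = -2.8 × (6.93 - 4.25) = -7.504%, loss ≈ 5320 × 7.504/100 ≈ 399.
Year 1995: gap = -2.8 × (7.67 - 4.25) = -9.576%, loss ≈ 5320 × 9.576/100 ≈ 509.
Year 1996: gap = -2.8 × (5.69 - 4.25) = -4.032%, loss ≈ 5320 × 4.032/100 ≈ 215.
Total lost output = 755 + 690 + 399 + 509 + 215 = 2568 billion.

$2,568 billion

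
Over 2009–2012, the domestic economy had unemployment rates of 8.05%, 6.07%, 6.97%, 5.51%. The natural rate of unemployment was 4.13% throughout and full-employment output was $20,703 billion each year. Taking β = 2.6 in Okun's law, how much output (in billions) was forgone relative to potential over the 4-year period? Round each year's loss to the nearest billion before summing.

Year 2009: gap = -2.6 × (8.05 - 4.13) = -10.192%, loss ≈ 20703 × 10.192/100 ≈ 2110.
Year 2010: gap = -2.6 × (6.07 - 4.13) = -5.044%, loss ≈ 20703 × 5.044/100 ≈ 1044.
Year 2011: gap = -2.6 × (6.97 - 4.13) = -7.384%, loss ≈ 20703 × 7.384/100 ≈ 1529.
Year 2012: gap = -2.6 × (5.51 - 4.13) = -3.588%, loss ≈ 20703 × 3.588/100 ≈ 743.
Total lost output = 2110 + 1044 + 1529 + 743 = 5426 billion.

$5,426 billion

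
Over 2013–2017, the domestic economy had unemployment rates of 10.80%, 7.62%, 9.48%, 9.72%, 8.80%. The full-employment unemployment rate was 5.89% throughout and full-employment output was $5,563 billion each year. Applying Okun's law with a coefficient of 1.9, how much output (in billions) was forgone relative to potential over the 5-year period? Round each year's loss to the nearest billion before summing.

$1,794 billion

Year 2013: gap = -1.9 × (10.8 - 5.89) = -9.329%, loss ≈ 5563 × 9.329/100 ≈ 519.
Year 2014: gap = -1.9 × (7.62 - 5.89) = -3.287%, loss ≈ 5563 × 3.287/100 ≈ 183.
Year 2015: gap = -1.9 × (9.48 - 5.89) = -6.821%, loss ≈ 5563 × 6.821/100 ≈ 379.
Year 2016: gap = -1.9 × (9.72 - 5.89) = -7.277%, loss ≈ 5563 × 7.277/100 ≈ 405.
Year 2017: gap = -1.9 × (8.8 - 5.89) = -5.529%, loss ≈ 5563 × 5.529/100 ≈ 308.
Total lost output = 519 + 183 + 379 + 405 + 308 = 1794 billion.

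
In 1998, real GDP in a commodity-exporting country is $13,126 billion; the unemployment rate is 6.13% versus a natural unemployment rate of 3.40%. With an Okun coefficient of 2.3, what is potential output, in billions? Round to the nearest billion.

Unemployment gap = 6.13 - 3.4 = 2.73 points, so output gap = -2.3 × 2.73 = -6.279%.
Since Y = Y* × (1 + gap/100), Y* = 13126/0.93721 ≈ 14005 billion.

$14,005 billion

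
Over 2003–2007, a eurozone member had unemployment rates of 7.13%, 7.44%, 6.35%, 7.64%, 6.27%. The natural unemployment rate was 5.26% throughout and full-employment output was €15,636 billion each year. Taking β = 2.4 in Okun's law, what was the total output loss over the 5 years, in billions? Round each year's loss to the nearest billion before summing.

Year 2003: gap = -2.4 × (7.13 - 5.26) = -4.488%, loss ≈ 15636 × 4.488/100 ≈ 702.
Year 2004: gap = -2.4 × (7.44 - 5.26) = -5.232%, loss ≈ 15636 × 5.232/100 ≈ 818.
Year 2005: gap = -2.4 × (6.35 - 5.26) = -2.616%, loss ≈ 15636 × 2.616/100 ≈ 409.
Year 2006: gap = -2.4 × (7.64 - 5.26) = -5.712%, loss ≈ 15636 × 5.712/100 ≈ 893.
Year 2007: gap = -2.4 × (6.27 - 5.26) = -2.424%, loss ≈ 15636 × 2.424/100 ≈ 379.
Total lost output = 702 + 818 + 409 + 893 + 379 = 3201 billion.

€3,201 billion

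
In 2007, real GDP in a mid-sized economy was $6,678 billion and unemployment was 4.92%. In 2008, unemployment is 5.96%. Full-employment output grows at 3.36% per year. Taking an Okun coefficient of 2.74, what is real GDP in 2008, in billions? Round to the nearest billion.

$6,712 billion

Δu = 5.96 - 4.92 = 1.04 points.
Okun's law (growth form): g_Y = g_Y* - β × Δu = 3.36 - 2.74 × (1.04) = 3.36 - 2.8496 = 0.5104%.
Real GDP in the next year = 6678 × (1 + 0.5104/100) = 6678 × 1.005104 ≈ 6712 billion.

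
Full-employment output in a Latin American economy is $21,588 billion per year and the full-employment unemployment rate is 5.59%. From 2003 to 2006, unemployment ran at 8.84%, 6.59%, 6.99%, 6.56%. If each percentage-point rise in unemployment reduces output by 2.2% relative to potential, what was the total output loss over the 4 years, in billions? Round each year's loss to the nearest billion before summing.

Year 2003: gap = -2.2 × (8.84 - 5.59) = -7.15%, loss ≈ 21588 × 7.15/100 ≈ 1544.
Year 2004: gap = -2.2 × (6.59 - 5.59) = -2.2%, loss ≈ 21588 × 2.2/100 ≈ 475.
Year 2005: gap = -2.2 × (6.99 - 5.59) = -3.08%, loss ≈ 21588 × 3.08/100 ≈ 665.
Year 2006: gap = -2.2 × (6.56 - 5.59) = -2.134%, loss ≈ 21588 × 2.134/100 ≈ 461.
Total lost output = 1544 + 475 + 665 + 461 = 3145 billion.

$3,145 billion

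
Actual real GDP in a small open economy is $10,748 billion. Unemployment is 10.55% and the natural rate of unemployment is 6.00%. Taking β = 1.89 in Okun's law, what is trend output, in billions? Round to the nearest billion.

Unemployment gap = 10.55 - 6 = 4.55 points, so output gap = -1.89 × 4.55 = -8.5995%.
Since Y = Y* × (1 + gap/100), Y* = 10748/0.914005 ≈ 11759 billion.

$11,759 billion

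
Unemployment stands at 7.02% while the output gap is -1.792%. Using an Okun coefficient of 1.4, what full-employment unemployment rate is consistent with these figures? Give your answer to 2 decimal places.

From Okun's law, u - u* = -(output gap)/β = -(-1.792)/1.4 = 1.28 points.
So u* = 7.02 - 1.28 = 5.74%.

5.74%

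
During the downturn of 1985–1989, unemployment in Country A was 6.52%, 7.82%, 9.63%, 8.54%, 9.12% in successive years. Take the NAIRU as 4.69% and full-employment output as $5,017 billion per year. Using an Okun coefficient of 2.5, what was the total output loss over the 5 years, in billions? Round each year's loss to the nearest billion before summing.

$2,282 billion

Year 1985: gap = -2.5 × (6.52 - 4.69) = -4.575%, loss ≈ 5017 × 4.575/100 ≈ 230.
Year 1986: gap = -2.5 × (7.82 - 4.69) = -7.825%, loss ≈ 5017 × 7.825/100 ≈ 393.
Year 1987: gap = -2.5 × (9.63 - 4.69) = -12.35%, loss ≈ 5017 × 12.35/100 ≈ 620.
Year 1988: gap = -2.5 × (8.54 - 4.69) = -9.625%, loss ≈ 5017 × 9.625/100 ≈ 483.
Year 1989: gap = -2.5 × (9.12 - 4.69) = -11.075%, loss ≈ 5017 × 11.075/100 ≈ 556.
Total lost output = 230 + 393 + 620 + 483 + 556 = 2282 billion.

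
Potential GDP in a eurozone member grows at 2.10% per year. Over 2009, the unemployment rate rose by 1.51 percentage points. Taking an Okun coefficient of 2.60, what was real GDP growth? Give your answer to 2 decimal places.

Growth-rate Okun's law: g_Y = g_Y* - β × Δu.
g_Y = 2.10 - 2.60 × (1.51) = 2.1 - 3.926 = -1.826%, i.e. -1.83% to 2 d.p.

-1.83%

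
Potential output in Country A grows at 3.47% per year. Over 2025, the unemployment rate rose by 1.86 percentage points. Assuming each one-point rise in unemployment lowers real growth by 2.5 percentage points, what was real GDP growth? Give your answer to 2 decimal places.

Growth-rate Okun's law: g_Y = g_Y* - β × Δu.
g_Y = 3.47 - 2.5 × (1.86) = 3.47 - 4.65 = -1.18%, i.e. -1.18% to 2 d.p.

-1.18%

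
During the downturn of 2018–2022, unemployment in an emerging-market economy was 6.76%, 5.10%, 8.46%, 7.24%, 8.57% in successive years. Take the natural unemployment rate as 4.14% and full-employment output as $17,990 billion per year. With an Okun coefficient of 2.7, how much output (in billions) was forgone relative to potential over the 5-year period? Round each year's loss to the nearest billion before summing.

$7,495 billion

Year 2018: gap = -2.7 × (6.76 - 4.14) = -7.074%, loss ≈ 17990 × 7.074/100 ≈ 1273.
Year 2019: gap = -2.7 × (5.1 - 4.14) = -2.592%, loss ≈ 17990 × 2.592/100 ≈ 466.
Year 2020: gap = -2.7 × (8.46 - 4.14) = -11.664%, loss ≈ 17990 × 11.664/100 ≈ 2098.
Year 2021: gap = -2.7 × (7.24 - 4.14) = -8.37%, loss ≈ 17990 × 8.37/100 ≈ 1506.
Year 2022: gap = -2.7 × (8.57 - 4.14) = -11.961%, loss ≈ 17990 × 11.961/100 ≈ 2152.
Total lost output = 1273 + 466 + 2098 + 1506 + 2152 = 7495 billion.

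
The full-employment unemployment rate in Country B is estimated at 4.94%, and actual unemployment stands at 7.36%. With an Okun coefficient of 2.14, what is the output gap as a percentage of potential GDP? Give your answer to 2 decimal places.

-5.18%

The unemployment gap is 7.36 - 4.94 = 2.42 percentage points.
Okun's law gives an output gap of -2.14 × 2.42 = -5.1788%, i.e. 5.18% below potential.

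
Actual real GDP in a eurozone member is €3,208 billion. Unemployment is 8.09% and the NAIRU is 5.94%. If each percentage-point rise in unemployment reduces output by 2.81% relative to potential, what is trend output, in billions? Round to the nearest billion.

Unemployment gap = 8.09 - 5.94 = 2.15 points, so output gap = -2.81 × 2.15 = -6.0415%.
Since Y = Y* × (1 + gap/100), Y* = 3208/0.939585 ≈ 3414 billion.

€3,414 billion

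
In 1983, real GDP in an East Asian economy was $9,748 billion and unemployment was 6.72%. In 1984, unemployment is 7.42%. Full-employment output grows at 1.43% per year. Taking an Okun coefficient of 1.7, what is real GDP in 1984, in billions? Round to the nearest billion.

$9,771 billion

Δu = 7.42 - 6.72 = 0.7 points.
Okun's law (growth form): g_Y = g_Y* - β × Δu = 1.43 - 1.7 × (0.70) = 1.43 - 1.19 = 0.24%.
Real GDP in the next year = 9748 × (1 + 0.24/100) = 9748 × 1.0024 ≈ 9771 billion.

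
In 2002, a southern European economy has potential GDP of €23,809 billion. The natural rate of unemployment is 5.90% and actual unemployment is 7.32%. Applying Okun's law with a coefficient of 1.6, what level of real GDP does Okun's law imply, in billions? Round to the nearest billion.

€23,268 billion

Unemployment gap = 7.32 - 5.9 = 1.42 points, so the output gap is -1.6 × 1.42 = -2.272%.
Actual GDP = 23809 × (1 - 2.272/100) = 23809 × 0.97728 ≈ 23268 billion.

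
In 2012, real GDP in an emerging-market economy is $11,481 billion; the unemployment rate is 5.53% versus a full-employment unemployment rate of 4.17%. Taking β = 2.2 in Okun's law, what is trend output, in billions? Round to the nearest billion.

$11,835 billion

Unemployment gap = 5.53 - 4.17 = 1.36 points, so output gap = -2.2 × 1.36 = -2.992%.
Since Y = Y* × (1 + gap/100), Y* = 11481/0.97008 ≈ 11835 billion.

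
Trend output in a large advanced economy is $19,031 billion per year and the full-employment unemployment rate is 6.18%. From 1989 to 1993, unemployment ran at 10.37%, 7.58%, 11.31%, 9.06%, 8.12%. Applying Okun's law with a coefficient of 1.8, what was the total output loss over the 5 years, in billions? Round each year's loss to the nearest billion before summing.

Year 1989: gap = -1.8 × (10.37 - 6.18) = -7.542%, loss ≈ 19031 × 7.542/100 ≈ 1435.
Year 1990: gap = -1.8 × (7.58 - 6.18) = -2.52%, loss ≈ 19031 × 2.52/100 ≈ 480.
Year 1991: gap = -1.8 × (11.31 - 6.18) = -9.234%, loss ≈ 19031 × 9.234/100 ≈ 1757.
Year 1992: gap = -1.8 × (9.06 - 6.18) = -5.184%, loss ≈ 19031 × 5.184/100 ≈ 987.
Year 1993: gap = -1.8 × (8.12 - 6.18) = -3.492%, loss ≈ 19031 × 3.492/100 ≈ 665.
Total lost output = 1435 + 480 + 1757 + 987 + 665 = 5324 billion.

$5,324 billion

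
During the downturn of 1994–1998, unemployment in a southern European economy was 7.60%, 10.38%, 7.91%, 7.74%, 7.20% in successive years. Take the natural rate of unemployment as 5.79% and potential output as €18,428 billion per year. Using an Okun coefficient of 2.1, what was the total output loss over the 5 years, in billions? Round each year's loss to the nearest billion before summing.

€4,597 billion

Year 1994: gap = -2.1 × (7.6 - 5.79) = -3.801%, loss ≈ 18428 × 3.801/100 ≈ 700.
Year 1995: gap = -2.1 × (10.38 - 5.79) = -9.639%, loss ≈ 18428 × 9.639/100 ≈ 1776.
Year 1996: gap = -2.1 × (7.91 - 5.79) = -4.452%, loss ≈ 18428 × 4.452/100 ≈ 820.
Year 1997: gap = -2.1 × (7.74 - 5.79) = -4.095%, loss ≈ 18428 × 4.095/100 ≈ 755.
Year 1998: gap = -2.1 × (7.2 - 5.79) = -2.961%, loss ≈ 18428 × 2.961/100 ≈ 546.
Total lost output = 700 + 1776 + 820 + 755 + 546 = 4597 billion.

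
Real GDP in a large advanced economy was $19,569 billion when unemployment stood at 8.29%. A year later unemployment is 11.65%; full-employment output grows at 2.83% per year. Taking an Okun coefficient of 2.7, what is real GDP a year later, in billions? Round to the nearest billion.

$18,348 billion

Δu = 11.65 - 8.29 = 3.36 points.
Okun's law (growth form): g_Y = g_Y* - β × Δu = 2.83 - 2.7 × (3.36) = 2.83 - 9.072 = -6.242%.
Real GDP in the next year = 19569 × (1 - 6.242/100) = 19569 × 0.93758 ≈ 18348 billion.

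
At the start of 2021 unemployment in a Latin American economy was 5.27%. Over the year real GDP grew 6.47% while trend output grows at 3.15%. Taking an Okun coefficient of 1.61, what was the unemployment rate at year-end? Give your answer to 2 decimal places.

Growth-rate Okun's law: g_Y = g_Y* - β × Δu, so Δu = (g_Y* - g_Y)/β.
Δu = (3.15 - 6.47)/1.61 = -3.32/1.61 = -2.06 percentage points.
Year-end unemployment = 5.27 - 2.06 = 3.21%.

3.21%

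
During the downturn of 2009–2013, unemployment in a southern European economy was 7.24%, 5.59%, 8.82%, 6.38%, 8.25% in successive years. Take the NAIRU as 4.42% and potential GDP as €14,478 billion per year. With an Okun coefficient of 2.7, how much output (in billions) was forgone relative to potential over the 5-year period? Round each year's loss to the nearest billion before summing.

€5,542 billion

Year 2009: gap = -2.7 × (7.24 - 4.42) = -7.614%, loss ≈ 14478 × 7.614/100 ≈ 1102.
Year 2010: gap = -2.7 × (5.59 - 4.42) = -3.159%, loss ≈ 14478 × 3.159/100 ≈ 457.
Year 2011: gap = -2.7 × (8.82 - 4.42) = -11.88%, loss ≈ 14478 × 11.88/100 ≈ 1720.
Year 2012: gap = -2.7 × (6.38 - 4.42) = -5.292%, loss ≈ 14478 × 5.292/100 ≈ 766.
Year 2013: gap = -2.7 × (8.25 - 4.42) = -10.341%, loss ≈ 14478 × 10.341/100 ≈ 1497.
Total lost output = 1102 + 457 + 1720 + 766 + 1497 = 5542 billion.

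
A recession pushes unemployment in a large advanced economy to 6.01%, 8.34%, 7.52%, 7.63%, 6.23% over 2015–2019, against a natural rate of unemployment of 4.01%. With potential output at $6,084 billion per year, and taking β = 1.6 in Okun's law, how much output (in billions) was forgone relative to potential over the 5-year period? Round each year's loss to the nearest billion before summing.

$1,526 billion

Year 2015: gap = -1.6 × (6.01 - 4.01) = -3.2%, loss ≈ 6084 × 3.2/100 ≈ 195.
Year 2016: gap = -1.6 × (8.34 - 4.01) = -6.928%, loss ≈ 6084 × 6.928/100 ≈ 421.
Year 2017: gap = -1.6 × (7.52 - 4.01) = -5.616%, loss ≈ 6084 × 5.616/100 ≈ 342.
Year 2018: gap = -1.6 × (7.63 - 4.01) = -5.792%, loss ≈ 6084 × 5.792/100 ≈ 352.
Year 2019: gap = -1.6 × (6.23 - 4.01) = -3.552%, loss ≈ 6084 × 3.552/100 ≈ 216.
Total lost output = 195 + 421 + 342 + 352 + 216 = 1526 billion.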